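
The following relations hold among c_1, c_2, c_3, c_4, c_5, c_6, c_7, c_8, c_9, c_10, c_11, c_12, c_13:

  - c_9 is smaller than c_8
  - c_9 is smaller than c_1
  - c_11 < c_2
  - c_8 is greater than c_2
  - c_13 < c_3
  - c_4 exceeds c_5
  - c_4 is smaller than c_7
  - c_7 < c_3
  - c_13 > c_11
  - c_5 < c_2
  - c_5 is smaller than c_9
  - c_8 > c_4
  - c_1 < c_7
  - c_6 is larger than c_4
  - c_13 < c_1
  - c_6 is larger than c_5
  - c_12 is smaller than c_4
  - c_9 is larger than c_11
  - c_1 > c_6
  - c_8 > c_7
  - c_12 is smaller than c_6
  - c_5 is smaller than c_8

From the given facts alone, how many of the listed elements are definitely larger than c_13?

Directly above c_13: c_1, c_3.
One step further: c_7 (3 so far).
One step further: c_8 (4 so far).
Nothing else is reachable above c_13; 4 in all.

4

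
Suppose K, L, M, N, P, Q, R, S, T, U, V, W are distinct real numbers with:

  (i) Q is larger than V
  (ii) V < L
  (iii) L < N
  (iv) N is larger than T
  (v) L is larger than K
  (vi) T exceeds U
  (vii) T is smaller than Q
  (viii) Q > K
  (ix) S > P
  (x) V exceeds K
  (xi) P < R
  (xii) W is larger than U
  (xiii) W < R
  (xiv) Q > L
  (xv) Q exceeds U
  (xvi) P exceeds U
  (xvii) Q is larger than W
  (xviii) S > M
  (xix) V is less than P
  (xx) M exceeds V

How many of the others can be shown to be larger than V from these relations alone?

The elements the relations force above V are L, P, M, N, S, R, Q — no chain reaches any other.
That is 7.

7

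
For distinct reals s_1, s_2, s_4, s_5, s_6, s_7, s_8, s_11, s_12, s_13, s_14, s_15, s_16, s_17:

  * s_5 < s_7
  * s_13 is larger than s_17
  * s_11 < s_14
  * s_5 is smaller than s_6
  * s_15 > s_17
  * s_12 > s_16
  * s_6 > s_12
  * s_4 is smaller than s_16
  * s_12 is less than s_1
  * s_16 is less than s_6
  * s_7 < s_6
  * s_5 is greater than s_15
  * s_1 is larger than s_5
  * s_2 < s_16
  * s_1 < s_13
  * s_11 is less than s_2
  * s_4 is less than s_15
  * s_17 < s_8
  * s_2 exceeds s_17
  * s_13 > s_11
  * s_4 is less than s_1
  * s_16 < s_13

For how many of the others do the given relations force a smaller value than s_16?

From s_16 the given relations immediately reach s_4, s_2.
From those, s_11, s_17 — 4 in total.
No other element is forced below s_16 by the given relations, so the count is 4.

4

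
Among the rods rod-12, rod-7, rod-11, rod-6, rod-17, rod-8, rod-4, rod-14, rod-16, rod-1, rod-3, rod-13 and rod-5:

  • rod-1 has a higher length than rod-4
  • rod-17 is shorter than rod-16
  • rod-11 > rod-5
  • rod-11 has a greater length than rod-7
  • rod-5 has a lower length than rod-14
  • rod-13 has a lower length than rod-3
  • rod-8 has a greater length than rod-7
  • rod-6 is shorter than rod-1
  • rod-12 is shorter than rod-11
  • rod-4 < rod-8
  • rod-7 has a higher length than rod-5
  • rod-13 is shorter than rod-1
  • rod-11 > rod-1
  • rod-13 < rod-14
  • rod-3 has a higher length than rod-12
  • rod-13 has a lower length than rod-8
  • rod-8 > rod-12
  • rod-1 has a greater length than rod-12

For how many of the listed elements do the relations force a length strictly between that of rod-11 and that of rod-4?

The relations place rod-4 below rod-11. An element lies strictly between them when it is forced above rod-4 and also forced below rod-11.
Above rod-4: {rod-1, rod-8}. Below rod-11: {rod-13, rod-12, rod-6, rod-1, rod-5, rod-7}.
Intersection: {rod-1} — 1.

1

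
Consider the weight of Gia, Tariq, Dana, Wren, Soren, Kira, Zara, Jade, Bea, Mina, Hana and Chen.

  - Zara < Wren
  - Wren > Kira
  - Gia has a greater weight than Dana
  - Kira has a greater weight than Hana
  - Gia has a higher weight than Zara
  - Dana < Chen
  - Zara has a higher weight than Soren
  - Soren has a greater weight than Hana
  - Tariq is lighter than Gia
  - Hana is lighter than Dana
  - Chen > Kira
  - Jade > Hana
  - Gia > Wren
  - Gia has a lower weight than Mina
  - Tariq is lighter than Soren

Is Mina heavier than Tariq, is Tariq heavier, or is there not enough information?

Chaining the given relations: Tariq < Soren < Zara < Wren < Gia < Mina.
So Mina is heavier.

Mina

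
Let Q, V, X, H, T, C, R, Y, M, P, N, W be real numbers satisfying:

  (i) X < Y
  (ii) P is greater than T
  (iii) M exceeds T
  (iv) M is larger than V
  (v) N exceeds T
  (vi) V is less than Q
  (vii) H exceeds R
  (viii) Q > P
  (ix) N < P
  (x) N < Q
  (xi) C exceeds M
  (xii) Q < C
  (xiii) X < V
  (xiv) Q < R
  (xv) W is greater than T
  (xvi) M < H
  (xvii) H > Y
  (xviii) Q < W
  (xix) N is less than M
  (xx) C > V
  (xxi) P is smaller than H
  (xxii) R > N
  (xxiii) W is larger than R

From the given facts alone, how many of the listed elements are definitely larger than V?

6

The elements the relations force above V are M, Q, C, R, H, W — no chain reaches any other.
That is 6.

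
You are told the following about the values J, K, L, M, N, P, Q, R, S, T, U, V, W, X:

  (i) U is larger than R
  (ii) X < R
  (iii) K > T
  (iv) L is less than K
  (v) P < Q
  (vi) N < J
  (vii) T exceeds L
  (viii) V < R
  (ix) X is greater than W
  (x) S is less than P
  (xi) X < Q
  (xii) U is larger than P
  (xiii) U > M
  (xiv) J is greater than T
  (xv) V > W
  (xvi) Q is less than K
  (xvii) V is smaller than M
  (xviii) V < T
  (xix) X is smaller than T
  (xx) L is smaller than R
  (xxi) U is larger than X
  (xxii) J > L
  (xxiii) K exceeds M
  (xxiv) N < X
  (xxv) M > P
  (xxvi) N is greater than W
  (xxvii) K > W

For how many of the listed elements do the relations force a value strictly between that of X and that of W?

1

The relations place W below X. An element lies strictly between them when it is forced above W and also forced below X.
Above W: {N, V, M, R, Q, T, U, J, K}. Below X: {N}.
Intersection: {N} — 1.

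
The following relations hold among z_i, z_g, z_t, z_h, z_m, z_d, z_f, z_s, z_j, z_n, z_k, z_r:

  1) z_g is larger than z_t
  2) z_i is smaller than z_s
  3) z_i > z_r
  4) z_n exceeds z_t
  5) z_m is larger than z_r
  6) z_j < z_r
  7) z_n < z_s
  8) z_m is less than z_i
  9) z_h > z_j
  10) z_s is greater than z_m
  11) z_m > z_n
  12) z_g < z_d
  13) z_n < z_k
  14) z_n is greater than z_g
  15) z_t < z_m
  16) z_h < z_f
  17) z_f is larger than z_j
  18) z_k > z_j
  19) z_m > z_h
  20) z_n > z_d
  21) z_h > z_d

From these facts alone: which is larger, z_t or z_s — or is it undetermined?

z_t < z_g and z_g < z_n give z_t < z_n.
Then z_n < z_m extends the chain to z_m.
Then z_m < z_i extends the chain to z_i.
Then z_i < z_s extends the chain to z_s.
So z_s is larger.

z_s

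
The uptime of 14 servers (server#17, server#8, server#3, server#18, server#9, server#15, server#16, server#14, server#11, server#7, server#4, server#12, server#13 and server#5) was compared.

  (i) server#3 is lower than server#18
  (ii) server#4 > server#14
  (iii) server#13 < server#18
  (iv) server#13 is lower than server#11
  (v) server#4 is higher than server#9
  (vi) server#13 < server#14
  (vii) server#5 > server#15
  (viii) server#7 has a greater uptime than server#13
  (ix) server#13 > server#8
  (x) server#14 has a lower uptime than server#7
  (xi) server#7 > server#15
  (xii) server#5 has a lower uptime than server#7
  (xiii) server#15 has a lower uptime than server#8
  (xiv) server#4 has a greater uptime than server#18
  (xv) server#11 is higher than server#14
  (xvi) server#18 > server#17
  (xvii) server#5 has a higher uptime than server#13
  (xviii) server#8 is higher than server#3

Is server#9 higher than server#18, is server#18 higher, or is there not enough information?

Following every chain through server#9: above server#9 we get server#4.
server#18 is not reached, and no chain runs the other way from server#18 to server#9.
So the given relations leave the order of server#9 and server#18 undetermined.

undetermined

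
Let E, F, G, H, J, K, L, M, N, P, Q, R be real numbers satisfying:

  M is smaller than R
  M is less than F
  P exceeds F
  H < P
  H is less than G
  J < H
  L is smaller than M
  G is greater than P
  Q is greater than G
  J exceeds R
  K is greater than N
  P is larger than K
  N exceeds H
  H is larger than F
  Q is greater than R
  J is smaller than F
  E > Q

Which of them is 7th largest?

The consecutive relations fix a unique order: L < M < R < J < F < H < N < K < P < G < Q < E.
The 7th largest is H.

H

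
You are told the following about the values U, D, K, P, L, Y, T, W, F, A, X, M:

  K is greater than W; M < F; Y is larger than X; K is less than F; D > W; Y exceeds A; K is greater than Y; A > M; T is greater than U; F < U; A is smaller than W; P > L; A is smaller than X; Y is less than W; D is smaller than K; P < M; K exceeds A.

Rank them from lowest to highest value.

L < P < M < A < X < Y < W < D < K < F < U < T

Each adjacent pair is fixed by a given relation: L < P; P < M; M < A; A < X; X < Y; Y < W; W < D; D < K; K < F; F < U; U < T. Chaining them end to end gives the full order.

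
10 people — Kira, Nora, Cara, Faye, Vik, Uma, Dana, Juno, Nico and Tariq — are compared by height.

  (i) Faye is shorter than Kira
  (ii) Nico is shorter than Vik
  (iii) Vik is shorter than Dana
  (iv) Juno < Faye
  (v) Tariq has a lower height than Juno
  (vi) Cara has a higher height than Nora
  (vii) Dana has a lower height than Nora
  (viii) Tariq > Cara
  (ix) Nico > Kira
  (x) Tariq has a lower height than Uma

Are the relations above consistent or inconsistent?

We have Tariq < Juno stated directly, yet also Juno < Faye < Kira < Nico < Vik < Dana < Nora < Cara < Tariq by chaining the others — so Juno < Tariq. Contradiction.

inconsistent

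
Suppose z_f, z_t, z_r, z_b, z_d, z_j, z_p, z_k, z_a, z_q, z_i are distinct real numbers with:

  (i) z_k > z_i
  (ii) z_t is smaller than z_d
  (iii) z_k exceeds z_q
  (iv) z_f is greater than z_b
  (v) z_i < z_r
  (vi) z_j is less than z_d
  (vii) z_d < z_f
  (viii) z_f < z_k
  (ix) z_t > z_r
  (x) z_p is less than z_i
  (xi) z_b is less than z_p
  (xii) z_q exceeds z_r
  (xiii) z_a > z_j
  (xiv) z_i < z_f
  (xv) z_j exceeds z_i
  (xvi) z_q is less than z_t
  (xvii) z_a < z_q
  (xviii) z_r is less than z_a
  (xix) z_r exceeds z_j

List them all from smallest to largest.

z_b < z_p < z_i < z_j < z_r < z_a < z_q < z_t < z_d < z_f < z_k

The consecutive links are each given: z_b < z_p; z_p < z_i; z_i < z_j; z_j < z_r; z_r < z_a; z_a < z_q; z_q < z_t; z_t < z_d; z_d < z_f; z_f < z_k.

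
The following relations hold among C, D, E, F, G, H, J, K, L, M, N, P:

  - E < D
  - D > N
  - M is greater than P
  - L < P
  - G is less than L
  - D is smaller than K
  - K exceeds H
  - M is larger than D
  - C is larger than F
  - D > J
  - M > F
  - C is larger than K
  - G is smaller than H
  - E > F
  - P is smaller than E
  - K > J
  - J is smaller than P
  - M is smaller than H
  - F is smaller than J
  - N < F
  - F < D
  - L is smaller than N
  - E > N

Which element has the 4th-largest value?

Piecing the relations together gives one ordering: G < L < N < F < J < P < E < D < M < H < K < C.
The 4th largest is M.

M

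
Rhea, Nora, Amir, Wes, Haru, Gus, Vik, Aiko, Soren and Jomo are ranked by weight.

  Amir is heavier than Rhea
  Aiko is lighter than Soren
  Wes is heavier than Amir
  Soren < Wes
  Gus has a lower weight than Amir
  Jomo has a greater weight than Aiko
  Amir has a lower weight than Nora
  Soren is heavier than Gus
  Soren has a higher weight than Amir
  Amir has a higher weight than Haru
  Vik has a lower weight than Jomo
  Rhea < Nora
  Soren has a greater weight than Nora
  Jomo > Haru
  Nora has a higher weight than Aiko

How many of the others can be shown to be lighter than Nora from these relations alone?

Directly below Nora: Rhea, Aiko, Amir.
One step further: Haru, Gus (5 so far).
No other element is forced below Nora by the given relations, so the count is 5.

5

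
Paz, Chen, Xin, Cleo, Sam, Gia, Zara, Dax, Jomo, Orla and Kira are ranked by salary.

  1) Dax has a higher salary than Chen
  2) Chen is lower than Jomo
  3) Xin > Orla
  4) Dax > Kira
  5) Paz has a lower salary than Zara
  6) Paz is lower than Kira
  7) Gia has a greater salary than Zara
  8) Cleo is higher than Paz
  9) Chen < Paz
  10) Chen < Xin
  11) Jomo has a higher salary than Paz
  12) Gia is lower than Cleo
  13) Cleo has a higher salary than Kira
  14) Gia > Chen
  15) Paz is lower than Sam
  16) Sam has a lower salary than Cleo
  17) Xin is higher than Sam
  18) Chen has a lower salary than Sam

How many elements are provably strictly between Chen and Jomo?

The relations place Chen below Jomo. An element lies strictly between them when it is forced above Chen and also forced below Jomo.
Above Chen: {Paz, Sam, Kira, Dax, Zara, Gia, Xin, Cleo}. Below Jomo: {Paz}.
Intersection: {Paz} — 1.

1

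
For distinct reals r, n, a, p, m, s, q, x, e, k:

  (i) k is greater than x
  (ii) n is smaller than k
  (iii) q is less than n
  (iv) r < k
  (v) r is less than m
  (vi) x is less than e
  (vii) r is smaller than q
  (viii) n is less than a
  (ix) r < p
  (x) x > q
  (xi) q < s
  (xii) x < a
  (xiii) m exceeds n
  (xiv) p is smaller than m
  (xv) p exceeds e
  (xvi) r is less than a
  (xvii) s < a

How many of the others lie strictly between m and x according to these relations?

The relations place x below m. An element lies strictly between them when it is forced above x and also forced below m.
Above x: {e, k, p, a}. Below m: {r, q, n, e, p}.
Intersection: {e, p} — 2.

2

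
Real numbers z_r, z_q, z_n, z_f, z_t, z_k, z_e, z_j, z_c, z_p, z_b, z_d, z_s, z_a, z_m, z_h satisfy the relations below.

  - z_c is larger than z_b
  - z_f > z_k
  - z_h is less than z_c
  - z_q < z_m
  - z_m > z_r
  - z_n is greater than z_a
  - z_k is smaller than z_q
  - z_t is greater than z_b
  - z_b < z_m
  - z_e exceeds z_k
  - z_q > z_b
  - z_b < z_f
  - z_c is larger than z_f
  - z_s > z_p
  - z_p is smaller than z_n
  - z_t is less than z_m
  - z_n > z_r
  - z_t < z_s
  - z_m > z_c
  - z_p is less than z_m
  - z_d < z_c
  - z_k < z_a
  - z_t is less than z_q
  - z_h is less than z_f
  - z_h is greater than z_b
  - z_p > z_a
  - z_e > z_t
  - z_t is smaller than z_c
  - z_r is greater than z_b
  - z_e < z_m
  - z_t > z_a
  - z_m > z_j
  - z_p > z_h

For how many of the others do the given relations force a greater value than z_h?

The elements the relations force above z_h are z_p, z_f, z_s, z_c, z_m, z_n — no chain reaches any other.
That is 6.

6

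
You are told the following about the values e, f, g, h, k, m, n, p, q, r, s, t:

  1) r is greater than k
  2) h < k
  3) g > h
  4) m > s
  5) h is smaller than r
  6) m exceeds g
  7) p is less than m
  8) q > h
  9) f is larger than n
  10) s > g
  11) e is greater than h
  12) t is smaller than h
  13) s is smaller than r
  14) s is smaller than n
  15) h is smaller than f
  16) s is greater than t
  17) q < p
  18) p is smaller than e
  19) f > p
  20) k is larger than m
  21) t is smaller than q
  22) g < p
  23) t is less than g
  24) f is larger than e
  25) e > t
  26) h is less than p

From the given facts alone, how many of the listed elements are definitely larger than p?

The elements the relations force above p are m, k, e, r, f — no chain reaches any other.
That is 5.

5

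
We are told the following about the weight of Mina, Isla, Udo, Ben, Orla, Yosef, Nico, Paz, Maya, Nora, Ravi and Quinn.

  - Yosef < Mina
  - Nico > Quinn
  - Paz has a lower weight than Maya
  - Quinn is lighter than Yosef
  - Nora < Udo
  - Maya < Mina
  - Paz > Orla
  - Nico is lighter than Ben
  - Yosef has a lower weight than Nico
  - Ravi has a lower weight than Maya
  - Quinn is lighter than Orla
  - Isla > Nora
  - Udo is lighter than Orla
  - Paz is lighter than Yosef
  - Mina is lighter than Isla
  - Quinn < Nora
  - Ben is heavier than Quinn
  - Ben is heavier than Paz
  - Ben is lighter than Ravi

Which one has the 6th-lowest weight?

Piecing the relations together gives one ordering: Quinn < Nora < Udo < Orla < Paz < Yosef < Nico < Ben < Ravi < Maya < Mina < Isla.
Counting 6 from the smallest end gives Yosef.

Yosef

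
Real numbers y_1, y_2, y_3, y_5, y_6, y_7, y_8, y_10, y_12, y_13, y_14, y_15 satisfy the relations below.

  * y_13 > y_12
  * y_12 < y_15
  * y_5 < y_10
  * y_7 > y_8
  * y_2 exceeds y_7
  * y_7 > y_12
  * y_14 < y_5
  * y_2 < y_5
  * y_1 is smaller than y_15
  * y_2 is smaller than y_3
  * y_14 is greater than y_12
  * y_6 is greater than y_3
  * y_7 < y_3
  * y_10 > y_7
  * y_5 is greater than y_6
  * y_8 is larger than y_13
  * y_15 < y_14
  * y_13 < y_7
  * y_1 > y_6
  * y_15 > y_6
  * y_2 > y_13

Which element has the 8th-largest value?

y_2

Piecing the relations together gives one ordering: y_12 < y_13 < y_8 < y_7 < y_2 < y_3 < y_6 < y_1 < y_15 < y_14 < y_5 < y_10.
The 8th largest is y_2.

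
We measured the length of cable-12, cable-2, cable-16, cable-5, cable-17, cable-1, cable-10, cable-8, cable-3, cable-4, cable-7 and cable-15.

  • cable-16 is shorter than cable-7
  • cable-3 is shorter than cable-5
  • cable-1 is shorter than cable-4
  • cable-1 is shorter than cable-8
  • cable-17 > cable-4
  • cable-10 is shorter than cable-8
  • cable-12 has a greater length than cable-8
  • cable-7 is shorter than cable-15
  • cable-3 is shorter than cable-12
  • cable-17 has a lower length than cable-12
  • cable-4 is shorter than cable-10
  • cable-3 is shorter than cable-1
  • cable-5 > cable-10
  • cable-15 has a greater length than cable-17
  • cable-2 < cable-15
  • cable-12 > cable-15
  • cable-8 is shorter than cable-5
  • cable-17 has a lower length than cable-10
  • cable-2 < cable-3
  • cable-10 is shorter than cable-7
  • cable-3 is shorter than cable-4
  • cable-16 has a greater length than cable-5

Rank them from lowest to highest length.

Each adjacent pair is fixed by a given relation: cable-2 < cable-3; cable-3 < cable-1; cable-1 < cable-4; cable-4 < cable-17; cable-17 < cable-10; cable-10 < cable-8; cable-8 < cable-5; cable-5 < cable-16; cable-16 < cable-7; cable-7 < cable-15; cable-15 < cable-12. Chaining them end to end gives the full order.

cable-2 < cable-3 < cable-1 < cable-4 < cable-17 < cable-10 < cable-8 < cable-5 < cable-16 < cable-7 < cable-15 < cable-12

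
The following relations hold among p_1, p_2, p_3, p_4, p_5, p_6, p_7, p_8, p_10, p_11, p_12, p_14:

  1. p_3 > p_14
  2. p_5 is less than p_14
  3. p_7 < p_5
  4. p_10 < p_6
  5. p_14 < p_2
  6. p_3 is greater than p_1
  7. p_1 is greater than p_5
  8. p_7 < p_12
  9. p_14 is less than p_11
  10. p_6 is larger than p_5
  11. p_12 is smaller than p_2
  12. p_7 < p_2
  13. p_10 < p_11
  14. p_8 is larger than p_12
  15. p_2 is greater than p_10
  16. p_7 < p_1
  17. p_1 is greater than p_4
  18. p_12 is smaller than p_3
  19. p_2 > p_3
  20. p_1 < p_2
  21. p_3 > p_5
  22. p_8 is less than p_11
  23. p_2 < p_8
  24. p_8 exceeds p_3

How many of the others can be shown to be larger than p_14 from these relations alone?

Directly above p_14: p_3, p_2, p_11.
One step further: p_8 (4 so far).
No other element is forced above p_14 by the given relations, so the count is 4.

4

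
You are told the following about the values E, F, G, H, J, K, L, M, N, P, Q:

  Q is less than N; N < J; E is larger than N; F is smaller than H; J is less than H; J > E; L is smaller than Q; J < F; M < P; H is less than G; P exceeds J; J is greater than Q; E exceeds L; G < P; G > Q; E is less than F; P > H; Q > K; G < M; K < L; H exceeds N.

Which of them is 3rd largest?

Chaining the given pairs: K < L < Q < N < E < J < F < H < G < M < P.
Counting 3 from the largest end gives G.

G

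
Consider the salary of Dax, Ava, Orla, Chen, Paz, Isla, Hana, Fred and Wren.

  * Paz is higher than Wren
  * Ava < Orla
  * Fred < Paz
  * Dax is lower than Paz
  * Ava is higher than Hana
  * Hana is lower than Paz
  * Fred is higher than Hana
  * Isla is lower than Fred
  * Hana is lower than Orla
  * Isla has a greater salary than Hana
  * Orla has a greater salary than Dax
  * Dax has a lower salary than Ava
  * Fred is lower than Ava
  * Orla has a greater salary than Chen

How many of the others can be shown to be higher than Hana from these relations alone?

The elements the relations force above Hana are Isla, Fred, Ava, Paz, Orla — no chain reaches any other.
That is 5.

5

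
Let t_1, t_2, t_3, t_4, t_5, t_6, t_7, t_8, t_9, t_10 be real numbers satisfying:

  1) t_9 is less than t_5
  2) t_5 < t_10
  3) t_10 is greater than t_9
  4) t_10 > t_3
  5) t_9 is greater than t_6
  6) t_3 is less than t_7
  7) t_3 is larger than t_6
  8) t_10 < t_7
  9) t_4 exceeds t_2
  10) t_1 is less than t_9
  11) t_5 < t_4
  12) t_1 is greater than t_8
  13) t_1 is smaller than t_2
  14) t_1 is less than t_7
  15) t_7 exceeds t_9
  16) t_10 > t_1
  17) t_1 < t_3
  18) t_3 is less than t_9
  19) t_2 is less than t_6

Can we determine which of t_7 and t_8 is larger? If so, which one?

t_7

Link the given pairs in sequence: t_8 < t_1; t_1 < t_2; t_2 < t_6; t_6 < t_3; t_3 < t_9; t_9 < t_5; t_5 < t_10; t_10 < t_7.
Chaining these gives t_8 < t_1 < t_2 < t_6 < t_3 < t_9 < t_5 < t_10 < t_7.
So t_7 is larger.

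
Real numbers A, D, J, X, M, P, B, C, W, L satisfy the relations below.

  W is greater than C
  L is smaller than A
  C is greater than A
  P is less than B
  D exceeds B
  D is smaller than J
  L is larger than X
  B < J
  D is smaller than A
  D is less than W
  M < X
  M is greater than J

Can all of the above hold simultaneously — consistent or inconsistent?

consistent

The single ordering P < B < D < J < M < X < L < A < C < W satisfies every listed relation, so no contradiction arises.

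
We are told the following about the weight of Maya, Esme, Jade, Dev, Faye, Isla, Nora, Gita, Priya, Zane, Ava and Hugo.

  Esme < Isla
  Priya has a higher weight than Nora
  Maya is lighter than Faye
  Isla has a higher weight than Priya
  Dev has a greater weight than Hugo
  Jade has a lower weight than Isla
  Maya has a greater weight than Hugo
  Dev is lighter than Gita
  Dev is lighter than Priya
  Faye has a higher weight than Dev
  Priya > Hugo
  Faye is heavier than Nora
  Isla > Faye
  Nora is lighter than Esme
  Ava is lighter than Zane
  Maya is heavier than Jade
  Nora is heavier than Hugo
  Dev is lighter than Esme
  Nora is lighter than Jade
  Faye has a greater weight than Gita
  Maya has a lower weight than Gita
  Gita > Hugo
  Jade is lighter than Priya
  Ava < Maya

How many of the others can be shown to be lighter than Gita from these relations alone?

From Gita the given relations immediately reach Hugo, Dev, Maya.
From those, Ava, Jade — 5 in total.
From those, Nora — 6 in total.
Nothing else is reachable below Gita; 6 in all.

6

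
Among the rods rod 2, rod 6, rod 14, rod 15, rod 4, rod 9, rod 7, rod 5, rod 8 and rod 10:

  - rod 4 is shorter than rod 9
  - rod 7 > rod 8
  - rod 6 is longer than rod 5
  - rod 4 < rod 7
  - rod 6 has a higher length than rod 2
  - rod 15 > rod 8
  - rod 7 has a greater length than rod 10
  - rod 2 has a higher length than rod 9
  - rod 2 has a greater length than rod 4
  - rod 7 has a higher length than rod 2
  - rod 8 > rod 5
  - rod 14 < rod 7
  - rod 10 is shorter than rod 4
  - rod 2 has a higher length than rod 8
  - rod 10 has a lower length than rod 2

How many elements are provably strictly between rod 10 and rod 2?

Chaining upward from rod 10 reaches: rod 4, rod 9, rod 6, rod 7.
Chaining downward from rod 2 reaches: rod 5, rod 8, rod 4, rod 9.
Strictly between rod 10 and rod 2 are those in both lists: rod 4, rod 9 — 2 elements.

2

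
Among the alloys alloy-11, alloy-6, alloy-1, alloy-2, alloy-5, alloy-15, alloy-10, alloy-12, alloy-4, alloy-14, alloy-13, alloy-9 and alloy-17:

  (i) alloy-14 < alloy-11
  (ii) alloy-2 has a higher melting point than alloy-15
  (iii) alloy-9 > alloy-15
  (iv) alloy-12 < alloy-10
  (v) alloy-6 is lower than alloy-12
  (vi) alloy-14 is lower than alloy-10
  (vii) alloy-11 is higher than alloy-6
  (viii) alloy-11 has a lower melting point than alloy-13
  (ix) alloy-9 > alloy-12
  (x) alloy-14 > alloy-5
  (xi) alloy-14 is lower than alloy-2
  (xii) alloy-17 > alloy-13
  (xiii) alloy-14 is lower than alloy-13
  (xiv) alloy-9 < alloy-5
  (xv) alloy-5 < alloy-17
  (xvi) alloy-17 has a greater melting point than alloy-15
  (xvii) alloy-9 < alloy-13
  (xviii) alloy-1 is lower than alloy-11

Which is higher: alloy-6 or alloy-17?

alloy-17

Following the relations from alloy-6: alloy-6 < alloy-12 < alloy-9 < alloy-5 < alloy-14 < alloy-11 < alloy-13 < alloy-17.
So alloy-6 < alloy-17; alloy-17 is the higher of the two.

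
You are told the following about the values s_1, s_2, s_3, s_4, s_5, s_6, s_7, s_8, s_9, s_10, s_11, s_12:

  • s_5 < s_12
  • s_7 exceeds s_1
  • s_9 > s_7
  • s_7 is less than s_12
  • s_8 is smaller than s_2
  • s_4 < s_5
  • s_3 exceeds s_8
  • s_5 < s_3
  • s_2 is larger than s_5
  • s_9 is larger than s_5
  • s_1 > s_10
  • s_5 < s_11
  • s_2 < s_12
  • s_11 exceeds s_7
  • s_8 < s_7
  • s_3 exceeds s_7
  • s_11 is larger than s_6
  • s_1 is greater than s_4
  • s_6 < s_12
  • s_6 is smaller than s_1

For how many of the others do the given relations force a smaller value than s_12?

8

From s_12 the given relations immediately reach s_5, s_6, s_7, s_2.
From those, s_8, s_4, s_1 — 7 in total.
From those, s_10 — 8 in total.
Nothing else is reachable below s_12; 8 in all.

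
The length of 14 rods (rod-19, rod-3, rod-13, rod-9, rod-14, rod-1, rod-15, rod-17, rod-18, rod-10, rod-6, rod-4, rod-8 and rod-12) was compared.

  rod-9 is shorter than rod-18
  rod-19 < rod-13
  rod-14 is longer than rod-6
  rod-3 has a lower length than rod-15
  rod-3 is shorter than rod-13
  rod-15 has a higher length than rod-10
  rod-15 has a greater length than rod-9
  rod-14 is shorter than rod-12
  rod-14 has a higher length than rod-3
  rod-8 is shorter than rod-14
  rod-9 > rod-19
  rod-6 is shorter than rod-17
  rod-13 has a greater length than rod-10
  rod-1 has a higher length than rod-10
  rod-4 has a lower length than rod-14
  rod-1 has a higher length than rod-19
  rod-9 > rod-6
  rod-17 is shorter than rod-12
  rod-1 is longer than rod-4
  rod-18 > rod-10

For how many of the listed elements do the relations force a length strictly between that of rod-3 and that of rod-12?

The relations place rod-3 below rod-12. An element lies strictly between them when it is forced above rod-3 and also forced below rod-12.
Above rod-3: {rod-14, rod-13, rod-15}. Below rod-12: {rod-4, rod-6, rod-8, rod-17, rod-14}.
Intersection: {rod-14} — 1.

1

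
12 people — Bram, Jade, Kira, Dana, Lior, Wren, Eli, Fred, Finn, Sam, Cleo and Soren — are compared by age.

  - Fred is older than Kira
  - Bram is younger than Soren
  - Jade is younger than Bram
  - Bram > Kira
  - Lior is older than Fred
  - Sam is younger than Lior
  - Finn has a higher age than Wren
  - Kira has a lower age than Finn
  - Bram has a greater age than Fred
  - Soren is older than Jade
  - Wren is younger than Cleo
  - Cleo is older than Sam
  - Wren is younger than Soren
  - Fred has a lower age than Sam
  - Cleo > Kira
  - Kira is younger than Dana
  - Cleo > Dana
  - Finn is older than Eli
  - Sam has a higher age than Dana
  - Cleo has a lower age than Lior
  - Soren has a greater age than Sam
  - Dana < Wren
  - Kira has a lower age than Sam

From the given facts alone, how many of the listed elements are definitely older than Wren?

From Wren the given relations immediately reach Cleo, Finn, Soren.
From those, Lior — 4 in total.
No other element is forced above Wren by the given relations, so the count is 4.

4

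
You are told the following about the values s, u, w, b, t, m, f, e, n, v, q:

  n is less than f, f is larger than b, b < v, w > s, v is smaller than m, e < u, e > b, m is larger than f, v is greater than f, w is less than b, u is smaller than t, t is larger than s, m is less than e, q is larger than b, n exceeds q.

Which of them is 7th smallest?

Piecing the relations together gives one ordering: s < w < b < q < n < f < v < m < e < u < t.
Counting 7 from the smallest end gives v.

v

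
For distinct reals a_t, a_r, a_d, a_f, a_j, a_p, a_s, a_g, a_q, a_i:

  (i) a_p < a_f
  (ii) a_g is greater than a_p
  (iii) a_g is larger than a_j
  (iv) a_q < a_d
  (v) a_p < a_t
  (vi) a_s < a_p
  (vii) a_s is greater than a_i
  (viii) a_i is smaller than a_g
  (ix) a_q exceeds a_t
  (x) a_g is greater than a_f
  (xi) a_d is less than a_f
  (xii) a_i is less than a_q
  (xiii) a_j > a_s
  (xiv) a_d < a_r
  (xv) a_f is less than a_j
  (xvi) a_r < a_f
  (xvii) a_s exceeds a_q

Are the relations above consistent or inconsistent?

Chaining the given relations yields a_s < a_p < a_t < a_q, so a_s < a_q. But one relation states a_q < a_s. These cannot both hold.

inconsistent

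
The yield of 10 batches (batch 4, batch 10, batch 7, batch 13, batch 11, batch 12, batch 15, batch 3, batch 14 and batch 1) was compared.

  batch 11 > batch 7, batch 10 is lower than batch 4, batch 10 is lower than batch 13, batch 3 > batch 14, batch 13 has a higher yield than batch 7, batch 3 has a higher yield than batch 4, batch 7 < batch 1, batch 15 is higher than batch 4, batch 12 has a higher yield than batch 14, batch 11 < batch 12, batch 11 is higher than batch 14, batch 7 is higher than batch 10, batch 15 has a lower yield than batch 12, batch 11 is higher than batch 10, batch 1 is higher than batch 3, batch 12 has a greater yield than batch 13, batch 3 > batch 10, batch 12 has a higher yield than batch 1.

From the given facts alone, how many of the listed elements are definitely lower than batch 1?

5

From batch 1 the given relations immediately reach batch 7, batch 3.
From those, batch 10, batch 4, batch 14 — 5 in total.
Nothing else is reachable below batch 1; 5 in all.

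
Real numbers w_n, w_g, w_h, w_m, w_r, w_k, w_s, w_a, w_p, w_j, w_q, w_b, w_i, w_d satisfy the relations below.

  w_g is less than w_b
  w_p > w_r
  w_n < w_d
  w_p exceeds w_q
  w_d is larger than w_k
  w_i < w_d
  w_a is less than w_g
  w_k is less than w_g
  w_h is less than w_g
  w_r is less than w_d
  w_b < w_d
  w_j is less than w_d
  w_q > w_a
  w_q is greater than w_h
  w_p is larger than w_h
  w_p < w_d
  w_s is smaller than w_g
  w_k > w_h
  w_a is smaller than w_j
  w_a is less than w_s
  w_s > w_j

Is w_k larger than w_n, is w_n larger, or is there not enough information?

Following every chain through w_k: above w_k we get w_g, w_b, w_d; below w_k we get w_h.
w_n is not reached, and no chain runs the other way from w_n to w_k.
So the given relations leave the order of w_k and w_n undetermined.

undetermined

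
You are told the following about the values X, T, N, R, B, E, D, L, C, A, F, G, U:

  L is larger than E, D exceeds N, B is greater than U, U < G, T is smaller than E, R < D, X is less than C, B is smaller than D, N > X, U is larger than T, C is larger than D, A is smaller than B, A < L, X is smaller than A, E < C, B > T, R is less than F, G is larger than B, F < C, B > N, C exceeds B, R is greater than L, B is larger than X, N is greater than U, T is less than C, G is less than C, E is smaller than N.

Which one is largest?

C

Chaining downward from C: directly below it, X, T, E, B, F, G, D; then U, A, N, R; then L.
That covers every other element, and nothing is given above C, so C is the largest.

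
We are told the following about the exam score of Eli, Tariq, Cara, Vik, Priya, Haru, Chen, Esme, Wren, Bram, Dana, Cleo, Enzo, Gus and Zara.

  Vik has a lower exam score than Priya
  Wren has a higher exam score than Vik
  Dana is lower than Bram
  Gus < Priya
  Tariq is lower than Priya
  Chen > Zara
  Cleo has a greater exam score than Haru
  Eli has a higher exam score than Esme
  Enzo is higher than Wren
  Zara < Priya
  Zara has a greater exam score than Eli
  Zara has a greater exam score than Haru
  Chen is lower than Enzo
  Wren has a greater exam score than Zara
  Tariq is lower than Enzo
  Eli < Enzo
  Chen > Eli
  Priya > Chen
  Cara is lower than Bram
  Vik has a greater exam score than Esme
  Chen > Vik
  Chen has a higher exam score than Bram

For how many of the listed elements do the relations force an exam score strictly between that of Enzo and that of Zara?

The relations place Zara below Enzo. An element lies strictly between them when it is forced above Zara and also forced below Enzo.
Above Zara: {Chen, Priya, Wren}. Below Enzo: {Cara, Dana, Haru, Bram, Tariq, Esme, Vik, Eli, Chen, Wren}.
Intersection: {Chen, Wren} — 2.

2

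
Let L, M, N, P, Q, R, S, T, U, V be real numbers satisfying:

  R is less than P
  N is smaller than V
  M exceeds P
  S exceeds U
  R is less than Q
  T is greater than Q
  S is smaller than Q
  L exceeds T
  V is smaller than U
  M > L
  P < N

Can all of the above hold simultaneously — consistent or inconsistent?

Every relation is compatible with R < P < N < V < U < S < Q < T < L < M; the set is consistent.

consistent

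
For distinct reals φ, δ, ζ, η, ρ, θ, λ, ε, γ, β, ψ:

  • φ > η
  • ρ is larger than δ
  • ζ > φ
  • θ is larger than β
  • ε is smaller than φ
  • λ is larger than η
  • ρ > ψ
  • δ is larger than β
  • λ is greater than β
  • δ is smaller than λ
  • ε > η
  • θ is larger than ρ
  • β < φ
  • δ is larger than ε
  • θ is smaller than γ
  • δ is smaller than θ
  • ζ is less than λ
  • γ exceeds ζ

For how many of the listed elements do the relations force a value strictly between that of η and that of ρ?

The relations place η below ρ. An element lies strictly between them when it is forced above η and also forced below ρ.
Above η: {ε, φ, δ, ζ, λ, θ, γ}. Below ρ: {ε, β, δ, ψ}.
Intersection: {ε, δ} — 2.

2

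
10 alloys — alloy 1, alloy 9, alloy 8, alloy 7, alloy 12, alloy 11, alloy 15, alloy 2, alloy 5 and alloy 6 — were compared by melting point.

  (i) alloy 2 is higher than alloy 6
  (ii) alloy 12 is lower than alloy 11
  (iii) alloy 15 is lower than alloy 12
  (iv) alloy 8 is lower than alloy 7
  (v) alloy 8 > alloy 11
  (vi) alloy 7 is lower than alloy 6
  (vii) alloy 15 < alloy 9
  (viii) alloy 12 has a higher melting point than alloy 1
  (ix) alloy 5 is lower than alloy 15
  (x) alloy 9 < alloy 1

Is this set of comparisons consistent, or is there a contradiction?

The single ordering alloy 5 < alloy 15 < alloy 9 < alloy 1 < alloy 12 < alloy 11 < alloy 8 < alloy 7 < alloy 6 < alloy 2 satisfies every listed relation, so no contradiction arises.

consistent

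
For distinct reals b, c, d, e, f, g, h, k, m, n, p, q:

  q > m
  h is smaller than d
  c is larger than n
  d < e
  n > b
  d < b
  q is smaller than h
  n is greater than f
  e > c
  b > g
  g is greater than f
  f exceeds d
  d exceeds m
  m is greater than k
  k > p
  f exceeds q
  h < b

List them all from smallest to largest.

p < k < m < q < h < d < f < g < b < n < c < e

The consecutive links are each given: p < k; k < m; m < q; q < h; h < d; d < f; f < g; g < b; b < n; n < c; c < e.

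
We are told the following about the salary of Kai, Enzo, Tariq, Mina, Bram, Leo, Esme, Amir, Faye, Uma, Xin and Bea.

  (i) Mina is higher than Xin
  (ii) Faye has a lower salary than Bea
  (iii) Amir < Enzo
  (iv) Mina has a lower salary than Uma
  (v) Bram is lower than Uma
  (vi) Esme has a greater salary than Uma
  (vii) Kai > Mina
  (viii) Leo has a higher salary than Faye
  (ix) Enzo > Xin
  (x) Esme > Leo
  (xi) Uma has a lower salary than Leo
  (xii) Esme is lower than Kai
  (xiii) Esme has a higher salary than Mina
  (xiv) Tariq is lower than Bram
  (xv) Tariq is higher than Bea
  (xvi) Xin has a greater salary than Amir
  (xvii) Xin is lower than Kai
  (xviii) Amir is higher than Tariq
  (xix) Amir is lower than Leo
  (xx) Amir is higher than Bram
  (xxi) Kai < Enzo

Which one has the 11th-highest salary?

Bea

Piecing the relations together gives one ordering: Faye < Bea < Tariq < Bram < Amir < Xin < Mina < Uma < Leo < Esme < Kai < Enzo.
The 11th largest is Bea.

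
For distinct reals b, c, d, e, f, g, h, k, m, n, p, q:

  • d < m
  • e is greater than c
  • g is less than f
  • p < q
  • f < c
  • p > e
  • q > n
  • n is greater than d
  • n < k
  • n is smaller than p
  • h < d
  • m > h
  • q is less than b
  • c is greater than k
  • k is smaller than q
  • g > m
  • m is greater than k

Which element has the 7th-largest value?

Chaining the given pairs: h < d < n < k < m < g < f < c < e < p < q < b.
Counting 7 from the largest end gives g.

g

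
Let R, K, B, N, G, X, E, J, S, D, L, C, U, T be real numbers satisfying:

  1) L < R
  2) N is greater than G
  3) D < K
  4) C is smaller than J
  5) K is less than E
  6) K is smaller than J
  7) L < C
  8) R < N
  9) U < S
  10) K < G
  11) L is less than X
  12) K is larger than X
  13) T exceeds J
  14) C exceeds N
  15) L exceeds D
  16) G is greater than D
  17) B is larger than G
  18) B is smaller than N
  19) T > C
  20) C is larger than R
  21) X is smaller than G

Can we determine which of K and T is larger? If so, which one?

Following the relations from K: K < G < B < N < C < J < T.
So T is larger.

T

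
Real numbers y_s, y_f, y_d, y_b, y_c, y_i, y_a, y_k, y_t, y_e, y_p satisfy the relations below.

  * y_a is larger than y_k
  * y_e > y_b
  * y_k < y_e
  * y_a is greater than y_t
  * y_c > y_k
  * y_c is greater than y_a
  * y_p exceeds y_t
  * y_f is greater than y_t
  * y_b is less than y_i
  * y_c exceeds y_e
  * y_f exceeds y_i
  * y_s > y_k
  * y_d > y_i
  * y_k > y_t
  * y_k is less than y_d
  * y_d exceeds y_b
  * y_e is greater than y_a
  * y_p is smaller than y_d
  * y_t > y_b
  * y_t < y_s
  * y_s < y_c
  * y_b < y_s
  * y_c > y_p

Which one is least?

Chaining upward from y_b: directly above it, y_t, y_i, y_e, y_s, y_d; then y_k, y_a, y_f, y_p, y_c.
That covers every other element, and nothing is given below y_b, so y_b is the least.

y_b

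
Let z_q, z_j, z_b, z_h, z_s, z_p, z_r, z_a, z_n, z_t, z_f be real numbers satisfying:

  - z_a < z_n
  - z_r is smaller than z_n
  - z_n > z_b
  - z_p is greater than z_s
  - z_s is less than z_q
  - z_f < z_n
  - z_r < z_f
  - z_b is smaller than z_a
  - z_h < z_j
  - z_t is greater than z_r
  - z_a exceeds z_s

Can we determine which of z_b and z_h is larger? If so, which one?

undetermined

Following every chain through z_b: above z_b we get z_a, z_n.
z_h is not reached, and no chain runs the other way from z_h to z_b.
So the given relations leave the order of z_b and z_h undetermined.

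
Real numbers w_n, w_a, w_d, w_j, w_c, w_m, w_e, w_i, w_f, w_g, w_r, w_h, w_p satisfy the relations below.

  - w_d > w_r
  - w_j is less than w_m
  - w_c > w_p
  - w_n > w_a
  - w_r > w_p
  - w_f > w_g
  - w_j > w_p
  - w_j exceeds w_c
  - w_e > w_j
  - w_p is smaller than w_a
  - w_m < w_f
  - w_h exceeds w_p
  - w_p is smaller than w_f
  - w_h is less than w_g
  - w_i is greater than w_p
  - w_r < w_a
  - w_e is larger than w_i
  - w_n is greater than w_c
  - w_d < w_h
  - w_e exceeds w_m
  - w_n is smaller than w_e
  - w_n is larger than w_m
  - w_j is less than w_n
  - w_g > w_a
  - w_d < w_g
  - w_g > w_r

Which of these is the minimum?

w_p

w_c is not least since w_p < w_c; w_r is not least since w_p < w_r; w_j is not least since w_c < w_j; w_m is not least since w_j < w_m; w_d is not least since w_r < w_d; w_h is not least since w_d < w_h; w_a is not least since w_p < w_a; w_i is not least since w_p < w_i; w_g is not least since w_d < w_g; w_n is not least since w_j < w_n; w_e is not least since w_m < w_e; w_f is not least since w_m < w_f.
Only w_p has nothing below it, so w_p is the minimum.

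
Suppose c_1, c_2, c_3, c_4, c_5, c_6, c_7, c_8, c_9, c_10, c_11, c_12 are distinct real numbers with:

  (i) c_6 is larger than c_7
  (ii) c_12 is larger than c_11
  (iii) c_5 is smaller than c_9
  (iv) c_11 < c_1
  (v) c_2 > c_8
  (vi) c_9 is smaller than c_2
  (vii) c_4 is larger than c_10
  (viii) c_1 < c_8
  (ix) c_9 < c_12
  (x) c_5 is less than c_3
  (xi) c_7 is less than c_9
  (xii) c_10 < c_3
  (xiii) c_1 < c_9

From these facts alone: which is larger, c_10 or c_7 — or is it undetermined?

Following every chain through c_10: above c_10 we get c_4, c_3.
c_7 is not reached, and no chain runs the other way from c_7 to c_10.
So the given relations leave the order of c_10 and c_7 undetermined.

undetermined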